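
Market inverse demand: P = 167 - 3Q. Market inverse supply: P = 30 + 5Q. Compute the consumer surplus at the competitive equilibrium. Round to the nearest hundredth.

439.90

Equilibrium: 167 - 3Q = 30 + 5Q, so Q* = 17.125 and P* = 115.625.
The demand choke price is 167, so CS = (1/2)(Q*)(167 - P*) = (1/2)(17.125)(51.375) = 439.8984.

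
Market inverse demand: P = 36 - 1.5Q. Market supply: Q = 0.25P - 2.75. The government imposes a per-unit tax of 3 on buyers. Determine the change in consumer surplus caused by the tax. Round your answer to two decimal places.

-3.50

Rewriting supply in inverse form: P = 11 + 4Q.
Pre-tax equilibrium: 36 - 1.5Q = 11 + 4Q gives Q* = 4.5455, P* = 29.1818.
A tax on buyers shifts demand down by 3: (36 - 3) - 1.5Q = 11 + 4Q, so Q_t = 4. Buyers pay P_b = 30; sellers receive P_s = P_b - 3 = 27.
CS falls from (1/2)(4.5455)(6.8182) = 15.4959 to (1/2)(4)(6) = 12, a change of -3.4959.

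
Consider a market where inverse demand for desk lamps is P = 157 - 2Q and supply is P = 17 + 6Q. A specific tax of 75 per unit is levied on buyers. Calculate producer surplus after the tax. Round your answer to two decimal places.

198.05

Pre-tax equilibrium: 157 - 2Q = 17 + 6Q gives Q* = 17.5, P* = 122.
With the tax, buyers' net willingness to pay falls by 75: (157 - 75) - 2Q = 17 + 6Q, so Q_t = 8.125. Buyers pay P_b = 140.75; sellers receive P_s = P_b - 75 = 65.75.
Producer surplus is the triangle above supply below P_s: (1/2)(8.125)(65.75 - 17) = 198.0469.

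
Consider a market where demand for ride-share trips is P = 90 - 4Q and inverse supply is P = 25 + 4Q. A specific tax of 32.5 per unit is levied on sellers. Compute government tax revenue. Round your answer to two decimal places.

132.03

Without the tax, 90 - 4Q = 25 + 4Q so Q* = 8.125 and P* = 57.5.
A tax on sellers shifts supply up by 32.5: 90 - 4Q = 25 + 4Q + 32.5, so Q_t = 4.0625. Buyers pay P_b = 73.75; sellers receive P_s = P_b - 32.5 = 41.25.
Tax revenue = t x Q_t = 32.5 x 4.0625 = 132.0312.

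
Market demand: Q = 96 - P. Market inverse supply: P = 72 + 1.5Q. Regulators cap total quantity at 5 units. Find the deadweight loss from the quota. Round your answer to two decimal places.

Rewriting demand in inverse form: P = 96 - Q.
Without the quota, 96 - Q = 72 + 1.5Q gives Q* = 9.6.
At Q = 5 the demand price is 96 - (5) = 91 and the supply price is 72 + 1.5(5) = 79.5.
DWL = (1/2)(gap between curves at 5) x (Q* - 5) = (1/2)(11.5)(4.6) = 26.45.

26.45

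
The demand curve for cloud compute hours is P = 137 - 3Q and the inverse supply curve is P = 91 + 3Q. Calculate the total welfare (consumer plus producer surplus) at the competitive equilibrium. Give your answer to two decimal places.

176.33

Equilibrium: 137 - 3Q = 91 + 3Q, so Q* = 7.6667 and P* = 114.
CS = (1/2)(7.6667)(23) = 88.1667 and PS = (1/2)(7.6667)(23) = 88.1667, so total surplus = 176.3333.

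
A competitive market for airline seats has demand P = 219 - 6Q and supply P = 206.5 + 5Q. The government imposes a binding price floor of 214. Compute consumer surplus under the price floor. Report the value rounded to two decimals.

Without the control, 219 - 6Q = 206.5 + 5Q so Q* = 1.1364 and P* = 212.1818.
At the floor price 214, quantity demanded is (219 - 214)/6 = 0.8333; demand is the short side, so Q = 0.8333 trades at P = 214.
CS is the triangle under demand above 214: (1/2)(0.8333)(219 - 214) = 2.0833.

2.08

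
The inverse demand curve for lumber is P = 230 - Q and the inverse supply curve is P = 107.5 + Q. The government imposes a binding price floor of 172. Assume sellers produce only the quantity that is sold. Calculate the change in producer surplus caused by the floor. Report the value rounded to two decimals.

183.22

Without the control, 230 - Q = 107.5 + Q so Q* = 61.25 and P* = 168.75.
At P = 172, buyers demand (230 - 172)/1 = 58 while sellers would supply more, so the quantity traded is 58 at price 172.
PS goes from (1/2)(61.25)(61.25) = 1875.7812 to 2059 (computed as (172 - 107.5)(58) - (1/2)(1)(58)^2), a change of 183.2188.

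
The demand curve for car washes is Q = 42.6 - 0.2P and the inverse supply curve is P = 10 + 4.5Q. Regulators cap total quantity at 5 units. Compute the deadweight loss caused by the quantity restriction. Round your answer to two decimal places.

1272.64

Rewriting demand in inverse form: P = 213 - 5Q.
Unrestricted equilibrium: Q* = (213 - 10)/(5 + 4.5) = 21.3684.
At Q = 5 the demand price is 213 - 5(5) = 188 and the supply price is 10 + 4.5(5) = 32.5.
Deadweight loss is the triangle between the curves from 5 to 21.3684: (1/2)(188 - 32.5)(21.3684 - 5) = 1272.6447.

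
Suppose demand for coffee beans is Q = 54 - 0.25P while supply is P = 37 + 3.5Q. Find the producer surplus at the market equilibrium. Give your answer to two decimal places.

996.83

Rewriting demand in inverse form: P = 216 - 4Q.
Setting demand equal to supply, 179 = 7.5Q, so Q* = 23.8667 and P* = 120.5333.
PS is the area between P* and the supply curve from 0 to Q*: (1/2)(23.8667)(83.5333) = 996.8311.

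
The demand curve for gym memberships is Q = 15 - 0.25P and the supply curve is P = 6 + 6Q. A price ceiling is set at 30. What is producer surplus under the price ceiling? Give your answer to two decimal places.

48.00

Rewriting demand in inverse form: P = 60 - 4Q.
Free-market equilibrium: 60 - 4Q = 6 + 6Q gives Q* = 5.4, P* = 38.4.
At P = 30, sellers supply (30 - 6)/6 = 4 while buyers want more, so the quantity traded is 4 at price 30.
PS is the triangle above supply below 30: (1/2)(4)(30 - 6) = 48.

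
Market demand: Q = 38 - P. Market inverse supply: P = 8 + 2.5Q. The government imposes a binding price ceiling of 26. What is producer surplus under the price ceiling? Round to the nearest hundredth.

Rewriting demand in inverse form: P = 38 - Q.
Without the control, 38 - Q = 8 + 2.5Q so Q* = 8.5714 and P* = 29.4286.
At the ceiling price 26, quantity supplied is (26 - 8)/2.5 = 7.2; supply is the short side, so Q = 7.2 trades at P = 26.
PS is the triangle above supply below 26: (1/2)(7.2)(26 - 8) = 64.8.

64.80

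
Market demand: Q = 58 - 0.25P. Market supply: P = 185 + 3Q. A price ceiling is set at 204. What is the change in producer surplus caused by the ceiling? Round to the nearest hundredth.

-7.46

Rewriting demand in inverse form: P = 232 - 4Q.
Without the control, 232 - 4Q = 185 + 3Q so Q* = 6.7143 and P* = 205.1429.
At the ceiling price 204, quantity supplied is (204 - 185)/3 = 6.3333; supply is the short side, so Q = 6.3333 trades at P = 204.
PS goes from (1/2)(6.7143)(20.1429) = 67.6224 to 60.1667 (computed as (204 - 185)(6.3333) - (1/2)(3)(6.3333)^2), a change of -7.4558.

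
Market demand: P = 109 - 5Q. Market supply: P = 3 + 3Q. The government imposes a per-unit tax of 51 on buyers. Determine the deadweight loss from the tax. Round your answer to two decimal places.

162.56

Pre-tax equilibrium: 109 - 5Q = 3 + 3Q gives Q* = 13.25, P* = 42.75.
A tax on buyers shifts demand down by 51: (109 - 51) - 5Q = 3 + 3Q, so Q_t = 6.875. Buyers pay P_b = 74.625; sellers receive P_s = P_b - 51 = 23.625.
Deadweight loss is the triangle between the curves from Q_t to Q*: (1/2)(13.25 - 6.875)(51) = 162.5625.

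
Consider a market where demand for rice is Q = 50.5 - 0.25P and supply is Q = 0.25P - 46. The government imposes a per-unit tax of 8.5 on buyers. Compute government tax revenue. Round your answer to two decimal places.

10.09

Rewriting demand in inverse form: P = 202 - 4Q.
Rewriting supply in inverse form: P = 184 + 4Q.
Without the tax, 202 - 4Q = 184 + 4Q so Q* = 2.25 and P* = 193.
A tax on buyers shifts demand down by 8.5: (202 - 8.5) - 4Q = 184 + 4Q, so Q_t = 1.1875. Buyers pay P_b = 197.25; sellers receive P_s = P_b - 8.5 = 188.75.
Tax revenue = t x Q_t = 8.5 x 1.1875 = 10.0938.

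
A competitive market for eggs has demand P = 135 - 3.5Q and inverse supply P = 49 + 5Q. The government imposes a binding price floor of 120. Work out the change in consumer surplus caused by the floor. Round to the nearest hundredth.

Without the control, 135 - 3.5Q = 49 + 5Q so Q* = 10.1176 and P* = 99.5882.
At P = 120, buyers demand (135 - 120)/3.5 = 4.2857 while sellers would supply more, so the quantity traded is 4.2857 at price 120.
CS goes from (1/2)(10.1176)(35.4118) = 179.1419 to 32.1429 (computed as (135 - 120)(4.2857) - (1/2)(3.5)(4.2857)^2), a change of -146.999.

-147.00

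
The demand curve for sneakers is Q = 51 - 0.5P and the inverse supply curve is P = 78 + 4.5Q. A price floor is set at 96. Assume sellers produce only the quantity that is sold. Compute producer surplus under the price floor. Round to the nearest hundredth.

Rewriting demand in inverse form: P = 102 - 2Q.
Without the control, 102 - 2Q = 78 + 4.5Q so Q* = 3.6923 and P* = 94.6154.
At the floor price 96, quantity demanded is (102 - 96)/2 = 3; demand is the short side, so Q = 3 trades at P = 96.
The supply price at Q = 3 is 91.5. PS is the trapezoid between 96 and supply over [0, 3]: (1/2)[(96 - 78) + (96 - 91.5)](3) = 33.75.

33.75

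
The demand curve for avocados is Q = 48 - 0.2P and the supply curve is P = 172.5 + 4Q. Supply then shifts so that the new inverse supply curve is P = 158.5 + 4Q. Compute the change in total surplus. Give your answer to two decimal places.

Rewriting demand in inverse form: P = 240 - 5Q.
Initial equilibrium: Q_0 = 7.5, P_0 = 202.5; CS_0 = (1/2)(7.5)(37.5) = 140.625, PS_0 = (1/2)(7.5)(30) = 112.5.
New equilibrium: 240 - 5Q = 158.5 + 4Q gives Q_1 = 9.0556, P_1 = 194.7222; CS_1 = 205.0077, PS_1 = 164.0062.
Change in total surplus = (205.0077 + 164.0062) - (140.625 + 112.5) = 115.8889.

115.89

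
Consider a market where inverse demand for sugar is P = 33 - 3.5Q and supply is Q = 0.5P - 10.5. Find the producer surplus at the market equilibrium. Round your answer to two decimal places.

4.76

Rewriting supply in inverse form: P = 21 + 2Q.
Equilibrium: 33 - 3.5Q = 21 + 2Q, so Q* = 2.1818 and P* = 25.3636.
Producer surplus is the triangle above supply below P*: (1/2)(2.1818)(25.3636 - 21) = (1/2)(2.1818)(4.3636) = 4.7603.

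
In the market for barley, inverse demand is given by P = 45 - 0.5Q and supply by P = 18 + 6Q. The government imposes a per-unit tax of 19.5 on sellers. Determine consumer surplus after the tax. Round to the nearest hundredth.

Pre-tax equilibrium: 45 - 0.5Q = 18 + 6Q gives Q* = 4.1538, P* = 42.9231.
With the tax, sellers need 19.5 more per unit: 45 - 0.5Q = 18 + 6Q + 19.5, so Q_t = 1.1538. Buyers pay P_b = 44.4231; sellers receive P_s = P_b - 19.5 = 24.9231.
CS = (1/2)(Q_t)(45 - P_b) = (1/2)(1.1538)(0.5769) = 0.3328.

0.33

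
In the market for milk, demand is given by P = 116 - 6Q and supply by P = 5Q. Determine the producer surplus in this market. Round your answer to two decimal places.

278.02

Equilibrium: 116 - 6Q = 5Q, so Q* = 10.5455 and P* = 52.7273.
The supply curve's price intercept is 0, so PS = (1/2)(Q*)(P* - 0) = (1/2)(10.5455)(52.7273) = 278.0165.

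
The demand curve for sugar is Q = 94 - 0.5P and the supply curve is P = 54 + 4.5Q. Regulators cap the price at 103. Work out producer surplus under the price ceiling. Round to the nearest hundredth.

266.78

Rewriting demand in inverse form: P = 188 - 2Q.
Without the control, 188 - 2Q = 54 + 4.5Q so Q* = 20.6154 and P* = 146.7692.
At P = 103, sellers supply (103 - 54)/4.5 = 10.8889 while buyers want more, so the quantity traded is 10.8889 at price 103.
PS is the triangle above supply below 103: (1/2)(10.8889)(103 - 54) = 266.7778.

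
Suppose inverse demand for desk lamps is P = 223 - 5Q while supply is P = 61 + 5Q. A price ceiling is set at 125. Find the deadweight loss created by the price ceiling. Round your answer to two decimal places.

Free-market equilibrium: 223 - 5Q = 61 + 5Q gives Q* = 16.2, P* = 142.
At P = 125, sellers supply (125 - 61)/5 = 12.8 while buyers want more, so the quantity traded is 12.8 at price 125.
At Q = 12.8 the demand price is 159 and the supply price is 125. Deadweight loss is the triangle between the curves from 12.8 to 16.2: (1/2)(159 - 125)(16.2 - 12.8) = 57.8.

57.80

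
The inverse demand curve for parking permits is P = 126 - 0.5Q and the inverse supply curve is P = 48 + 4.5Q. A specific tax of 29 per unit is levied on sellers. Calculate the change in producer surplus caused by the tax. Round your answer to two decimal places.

-331.47

Without the tax, 126 - 0.5Q = 48 + 4.5Q so Q* = 15.6 and P* = 118.2.
With the tax, sellers need 29 more per unit: 126 - 0.5Q = 48 + 4.5Q + 29, so Q_t = 9.8. Buyers pay P_b = 121.1; sellers receive P_s = P_b - 29 = 92.1.
PS falls from (1/2)(15.6)(70.2) = 547.56 to (1/2)(9.8)(44.1) = 216.09, a change of -331.47.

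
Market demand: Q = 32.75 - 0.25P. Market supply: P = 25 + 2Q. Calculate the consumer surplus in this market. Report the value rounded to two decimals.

Rewriting demand in inverse form: P = 131 - 4Q.
Equilibrium: 131 - 4Q = 25 + 2Q, so Q* = 17.6667 and P* = 60.3333.
CS is the area between the demand curve and P* from 0 to Q*: (1/2)(17.6667)(70.6667) = 624.2222.

624.22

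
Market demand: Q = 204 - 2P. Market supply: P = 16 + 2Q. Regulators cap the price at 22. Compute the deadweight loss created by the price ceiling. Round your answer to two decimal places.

1232.45

Rewriting demand in inverse form: P = 102 - 0.5Q.
Free-market equilibrium: 102 - 0.5Q = 16 + 2Q gives Q* = 34.4, P* = 84.8.
At P = 22, sellers supply (22 - 16)/2 = 3 while buyers want more, so the quantity traded is 3 at price 22.
The lost-trades triangle has base Q* - 3 = 31.4 and height equal to the gap between the curves at Q = 3, which is 100.5 - 22 = 78.5. DWL = (1/2)(31.4)(78.5) = 1232.45.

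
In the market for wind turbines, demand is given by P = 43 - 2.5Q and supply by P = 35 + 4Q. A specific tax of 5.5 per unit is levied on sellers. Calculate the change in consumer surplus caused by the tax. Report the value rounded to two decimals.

Pre-tax equilibrium: 43 - 2.5Q = 35 + 4Q gives Q* = 1.2308, P* = 39.9231.
With the tax, sellers need 5.5 more per unit: 43 - 2.5Q = 35 + 4Q + 5.5, so Q_t = 0.3846. Buyers pay P_b = 42.0385; sellers receive P_s = P_b - 5.5 = 36.5385.
Consumers lose the trapezoid between P* and P_b out to Q_t plus the triangle from Q_t to Q*: change in CS = 0.1849 - 1.8935 = -1.7086.

-1.71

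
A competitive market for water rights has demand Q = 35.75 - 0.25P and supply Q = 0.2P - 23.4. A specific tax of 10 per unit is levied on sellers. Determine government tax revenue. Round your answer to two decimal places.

17.78

Rewriting demand in inverse form: P = 143 - 4Q.
Rewriting supply in inverse form: P = 117 + 5Q.
Without the tax, 143 - 4Q = 117 + 5Q so Q* = 2.8889 and P* = 131.4444.
A tax on sellers shifts supply up by 10: 143 - 4Q = 117 + 5Q + 10, so Q_t = 1.7778. Buyers pay P_b = 135.8889; sellers receive P_s = P_b - 10 = 125.8889.
Tax revenue = t x Q_t = 10 x 1.7778 = 17.7778.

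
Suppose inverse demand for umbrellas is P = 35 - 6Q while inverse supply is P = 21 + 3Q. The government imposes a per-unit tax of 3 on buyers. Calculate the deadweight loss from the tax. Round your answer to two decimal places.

0.50

Without the tax, 35 - 6Q = 21 + 3Q so Q* = 1.5556 and P* = 25.6667.
With the tax, buyers' net willingness to pay falls by 3: (35 - 3) - 6Q = 21 + 3Q, so Q_t = 1.2222. Buyers pay P_b = 27.6667; sellers receive P_s = P_b - 3 = 24.6667.
The welfare triangle lost has base Q* - Q_t = 0.3333 and height t = 3, so DWL = (1/2)(0.3333)(3) = 0.5.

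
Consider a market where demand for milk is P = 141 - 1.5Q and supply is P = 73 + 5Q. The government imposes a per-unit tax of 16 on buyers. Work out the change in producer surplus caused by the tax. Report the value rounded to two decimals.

Pre-tax equilibrium: 141 - 1.5Q = 73 + 5Q gives Q* = 10.4615, P* = 125.3077.
With the tax, buyers' net willingness to pay falls by 16: (141 - 16) - 1.5Q = 73 + 5Q, so Q_t = 8. Buyers pay P_b = 129; sellers receive P_s = P_b - 16 = 113.
Producers lose the trapezoid between P_s and P* out to Q_t plus the triangle from Q_t to Q*: change in PS = 160 - 273.6095 = -113.6095.

-113.61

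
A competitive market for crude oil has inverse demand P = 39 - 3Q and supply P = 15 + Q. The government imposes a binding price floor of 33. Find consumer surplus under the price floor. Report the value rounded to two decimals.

6.00

Without the control, 39 - 3Q = 15 + Q so Q* = 6 and P* = 21.
At the floor price 33, quantity demanded is (39 - 33)/3 = 2; demand is the short side, so Q = 2 trades at P = 33.
CS is the triangle under demand above 33: (1/2)(2)(39 - 33) = 6.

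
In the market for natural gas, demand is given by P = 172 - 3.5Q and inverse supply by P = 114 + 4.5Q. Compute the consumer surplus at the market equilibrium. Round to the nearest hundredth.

Set 172 - 3.5Q = 114 + 4.5Q, which gives 58 = 8Q, so Q* = 7.25 and P* = 172 - 3.5(7.25) = 146.625.
CS is the area between the demand curve and P* from 0 to Q*: (1/2)(7.25)(25.375) = 91.9844.

91.98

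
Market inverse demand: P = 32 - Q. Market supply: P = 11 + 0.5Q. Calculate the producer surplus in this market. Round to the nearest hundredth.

49.00

Setting demand equal to supply, 21 = 1.5Q, so Q* = 14 and P* = 18.
PS is the area between P* and the supply curve from 0 to Q*: (1/2)(14)(7) = 49.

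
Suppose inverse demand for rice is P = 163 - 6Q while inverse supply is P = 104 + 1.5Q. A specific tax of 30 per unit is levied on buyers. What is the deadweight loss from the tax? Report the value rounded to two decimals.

60.00

Pre-tax equilibrium: 163 - 6Q = 104 + 1.5Q gives Q* = 7.8667, P* = 115.8.
With the tax, buyers' net willingness to pay falls by 30: (163 - 30) - 6Q = 104 + 1.5Q, so Q_t = 3.8667. Buyers pay P_b = 139.8; sellers receive P_s = P_b - 30 = 109.8.
Deadweight loss is the triangle between the curves from Q_t to Q*: (1/2)(7.8667 - 3.8667)(30) = 60.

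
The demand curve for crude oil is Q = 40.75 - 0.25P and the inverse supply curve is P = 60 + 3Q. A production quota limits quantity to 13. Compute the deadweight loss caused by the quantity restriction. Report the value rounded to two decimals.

10.29

Rewriting demand in inverse form: P = 163 - 4Q.
Unrestricted equilibrium: Q* = (163 - 60)/(4 + 3) = 14.7143.
At Q = 13 the demand price is 163 - 4(13) = 111 and the supply price is 60 + 3(13) = 99.
DWL = (1/2)(gap between curves at 13) x (Q* - 13) = (1/2)(12)(1.7143) = 10.2857.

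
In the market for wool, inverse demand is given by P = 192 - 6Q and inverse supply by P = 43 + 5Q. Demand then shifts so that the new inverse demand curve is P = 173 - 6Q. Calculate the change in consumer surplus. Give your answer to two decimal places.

-131.43

Initial equilibrium: Q_0 = 13.5455, P_0 = 110.7273; CS_0 = (1/2)(13.5455)(81.2727) = 550.438, PS_0 = (1/2)(13.5455)(67.7273) = 458.6983.
New equilibrium: 173 - 6Q = 43 + 5Q gives Q_1 = 11.8182, P_1 = 102.0909; CS_1 = 419.0083, PS_1 = 349.1736.
Change in consumer surplus = 419.0083 - 550.438 = -131.4298.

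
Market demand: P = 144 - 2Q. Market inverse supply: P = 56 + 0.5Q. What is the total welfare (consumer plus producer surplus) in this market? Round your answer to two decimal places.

1548.80

Setting demand equal to supply, 88 = 2.5Q, so Q* = 35.2 and P* = 73.6.
Total surplus is the full triangle between the curves from 0 to Q*: (1/2)(35.2)(144 - 56) = 1548.8.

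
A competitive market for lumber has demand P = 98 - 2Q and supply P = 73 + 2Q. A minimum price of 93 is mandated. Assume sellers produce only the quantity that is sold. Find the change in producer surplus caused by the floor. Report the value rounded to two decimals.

4.69

Free-market equilibrium: 98 - 2Q = 73 + 2Q gives Q* = 6.25, P* = 85.5.
At the floor price 93, quantity demanded is (98 - 93)/2 = 2.5; demand is the short side, so Q = 2.5 trades at P = 93.
PS goes from (1/2)(6.25)(12.5) = 39.0625 to 43.75 (computed as (93 - 73)(2.5) - (1/2)(2)(2.5)^2), a change of 4.6875.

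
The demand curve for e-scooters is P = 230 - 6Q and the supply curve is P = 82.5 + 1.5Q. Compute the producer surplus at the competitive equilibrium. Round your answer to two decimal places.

290.08

Equilibrium: 230 - 6Q = 82.5 + 1.5Q, so Q* = 19.6667 and P* = 112.
PS is the area between P* and the supply curve from 0 to Q*: (1/2)(19.6667)(29.5) = 290.0833.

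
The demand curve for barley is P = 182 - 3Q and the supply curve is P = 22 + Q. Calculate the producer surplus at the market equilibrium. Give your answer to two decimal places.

Set 182 - 3Q = 22 + Q, which gives 160 = 4Q, so Q* = 40 and P* = 182 - 3(40) = 62.
The supply curve's price intercept is 22, so PS = (1/2)(Q*)(P* - 22) = (1/2)(40)(40) = 800.

800.00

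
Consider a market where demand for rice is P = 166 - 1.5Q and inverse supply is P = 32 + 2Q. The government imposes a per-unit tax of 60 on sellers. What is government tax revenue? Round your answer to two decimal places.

1268.57

Without the tax, 166 - 1.5Q = 32 + 2Q so Q* = 38.2857 and P* = 108.5714.
With the tax, sellers need 60 more per unit: 166 - 1.5Q = 32 + 2Q + 60, so Q_t = 21.1429. Buyers pay P_b = 134.2857; sellers receive P_s = P_b - 60 = 74.2857.
Tax revenue = t x Q_t = 60 x 21.1429 = 1268.5714.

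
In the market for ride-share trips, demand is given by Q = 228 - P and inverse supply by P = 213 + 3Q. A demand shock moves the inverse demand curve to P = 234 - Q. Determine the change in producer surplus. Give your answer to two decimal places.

20.25

Rewriting demand in inverse form: P = 228 - Q.
Initial equilibrium: Q_0 = 3.75, P_0 = 224.25; CS_0 = (1/2)(3.75)(3.75) = 7.0312, PS_0 = (1/2)(3.75)(11.25) = 21.0938.
New equilibrium: 234 - Q = 213 + 3Q gives Q_1 = 5.25, P_1 = 228.75; CS_1 = 13.7812, PS_1 = 41.3438.
Change in producer surplus = 41.3438 - 21.0938 = 20.25.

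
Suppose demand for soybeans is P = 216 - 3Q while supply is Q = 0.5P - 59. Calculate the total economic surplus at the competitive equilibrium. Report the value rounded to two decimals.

960.40

Rewriting supply in inverse form: P = 118 + 2Q.
Setting demand equal to supply, 98 = 5Q, so Q* = 19.6 and P* = 157.2.
CS = (1/2)(19.6)(58.8) = 576.24 and PS = (1/2)(19.6)(39.2) = 384.16, so total surplus = 960.4.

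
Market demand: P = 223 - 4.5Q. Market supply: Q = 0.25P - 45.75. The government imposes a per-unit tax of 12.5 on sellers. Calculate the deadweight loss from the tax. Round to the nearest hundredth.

9.19

Rewriting supply in inverse form: P = 183 + 4Q.
Pre-tax equilibrium: 223 - 4.5Q = 183 + 4Q gives Q* = 4.7059, P* = 201.8235.
With the tax, sellers need 12.5 more per unit: 223 - 4.5Q = 183 + 4Q + 12.5, so Q_t = 3.2353. Buyers pay P_b = 208.4412; sellers receive P_s = P_b - 12.5 = 195.9412.
The welfare triangle lost has base Q* - Q_t = 1.4706 and height t = 12.5, so DWL = (1/2)(1.4706)(12.5) = 9.1912.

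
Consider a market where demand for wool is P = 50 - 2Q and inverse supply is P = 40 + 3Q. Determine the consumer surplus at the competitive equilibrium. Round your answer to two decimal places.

4.00

Equilibrium: 50 - 2Q = 40 + 3Q, so Q* = 2 and P* = 46.
Consumer surplus is the triangle under demand above P*: (1/2)(2)(50 - 46) = (1/2)(2)(4) = 4.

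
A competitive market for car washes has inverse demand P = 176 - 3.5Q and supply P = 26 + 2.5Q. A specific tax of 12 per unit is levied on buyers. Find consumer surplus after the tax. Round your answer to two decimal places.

Pre-tax equilibrium: 176 - 3.5Q = 26 + 2.5Q gives Q* = 25, P* = 88.5.
With the tax, buyers' net willingness to pay falls by 12: (176 - 12) - 3.5Q = 26 + 2.5Q, so Q_t = 23. Buyers pay P_b = 95.5; sellers receive P_s = P_b - 12 = 83.5.
Consumer surplus is the triangle under demand above P_b: (1/2)(23)(176 - 95.5) = 925.75.

925.75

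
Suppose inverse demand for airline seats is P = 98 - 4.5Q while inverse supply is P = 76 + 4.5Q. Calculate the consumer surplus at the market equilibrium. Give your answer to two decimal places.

13.44

Set 98 - 4.5Q = 76 + 4.5Q, which gives 22 = 9Q, so Q* = 2.4444 and P* = 98 - 4.5(2.4444) = 87.
Consumer surplus is the triangle under demand above P*: (1/2)(2.4444)(98 - 87) = (1/2)(2.4444)(11) = 13.4444.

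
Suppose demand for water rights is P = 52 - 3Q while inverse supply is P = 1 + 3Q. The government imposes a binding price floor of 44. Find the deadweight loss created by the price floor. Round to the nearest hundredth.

Free-market equilibrium: 52 - 3Q = 1 + 3Q gives Q* = 8.5, P* = 26.5.
At P = 44, buyers demand (52 - 44)/3 = 2.6667 while sellers would supply more, so the quantity traded is 2.6667 at price 44.
The lost-trades triangle has base Q* - 2.6667 = 5.8333 and height equal to the gap between the curves at Q = 2.6667, which is 44 - 9 = 35. DWL = (1/2)(5.8333)(35) = 102.0833.

102.08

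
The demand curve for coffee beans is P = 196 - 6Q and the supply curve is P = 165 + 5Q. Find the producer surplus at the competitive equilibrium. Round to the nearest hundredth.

Set 196 - 6Q = 165 + 5Q, which gives 31 = 11Q, so Q* = 2.8182 and P* = 196 - 6(2.8182) = 179.0909.
Producer surplus is the triangle above supply below P*: (1/2)(2.8182)(179.0909 - 165) = (1/2)(2.8182)(14.0909) = 19.8554.

19.86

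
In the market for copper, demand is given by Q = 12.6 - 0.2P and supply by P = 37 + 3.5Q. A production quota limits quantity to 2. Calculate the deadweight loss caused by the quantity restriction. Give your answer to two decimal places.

Rewriting demand in inverse form: P = 63 - 5Q.
Without the quota, 63 - 5Q = 37 + 3.5Q gives Q* = 3.0588.
At Q = 2 the demand price is 63 - 5(2) = 53 and the supply price is 37 + 3.5(2) = 44.
Deadweight loss is the triangle between the curves from 2 to 3.0588: (1/2)(53 - 44)(3.0588 - 2) = 4.7647.

4.76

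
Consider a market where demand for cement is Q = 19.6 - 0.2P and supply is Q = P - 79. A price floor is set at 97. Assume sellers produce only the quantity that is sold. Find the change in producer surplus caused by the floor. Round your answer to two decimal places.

Rewriting demand in inverse form: P = 98 - 5Q.
Rewriting supply in inverse form: P = 79 + Q.
Free-market equilibrium: 98 - 5Q = 79 + Q gives Q* = 3.1667, P* = 82.1667.
At the floor price 97, quantity demanded is (98 - 97)/5 = 0.2; demand is the short side, so Q = 0.2 trades at P = 97.
PS goes from (1/2)(3.1667)(3.1667) = 5.0139 to 3.58 (computed as (97 - 79)(0.2) - (1/2)(1)(0.2)^2), a change of -1.4339.

-1.43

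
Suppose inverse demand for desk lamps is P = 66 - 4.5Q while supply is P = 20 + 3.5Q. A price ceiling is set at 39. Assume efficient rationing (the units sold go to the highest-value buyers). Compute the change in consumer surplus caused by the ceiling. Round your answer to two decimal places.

5.87

Free-market equilibrium: 66 - 4.5Q = 20 + 3.5Q gives Q* = 5.75, P* = 40.125.
At P = 39, sellers supply (39 - 20)/3.5 = 5.4286 while buyers want more, so the quantity traded is 5.4286 at price 39.
CS goes from (1/2)(5.75)(25.875) = 74.3906 to 80.2653 (computed as (66 - 39)(5.4286) - (1/2)(4.5)(5.4286)^2), a change of 5.8747.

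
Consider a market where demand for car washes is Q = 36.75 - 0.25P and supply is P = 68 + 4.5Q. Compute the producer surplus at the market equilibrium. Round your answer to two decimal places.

Rewriting demand in inverse form: P = 147 - 4Q.
Set 147 - 4Q = 68 + 4.5Q, which gives 79 = 8.5Q, so Q* = 9.2941 and P* = 147 - 4(9.2941) = 109.8235.
The supply curve's price intercept is 68, so PS = (1/2)(Q*)(P* - 68) = (1/2)(9.2941)(41.8235) = 194.3564.

194.36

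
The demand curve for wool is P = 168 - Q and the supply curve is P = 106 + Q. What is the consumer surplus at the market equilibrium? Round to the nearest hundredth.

480.50

Equilibrium: 168 - Q = 106 + Q, so Q* = 31 and P* = 137.
CS is the area between the demand curve and P* from 0 to Q*: (1/2)(31)(31) = 480.5.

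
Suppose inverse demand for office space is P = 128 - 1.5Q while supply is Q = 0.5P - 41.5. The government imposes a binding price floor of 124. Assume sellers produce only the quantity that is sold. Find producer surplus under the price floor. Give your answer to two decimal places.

Rewriting supply in inverse form: P = 83 + 2Q.
Without the control, 128 - 1.5Q = 83 + 2Q so Q* = 12.8571 and P* = 108.7143.
At P = 124, buyers demand (128 - 124)/1.5 = 2.6667 while sellers would supply more, so the quantity traded is 2.6667 at price 124.
The supply price at Q = 2.6667 is 88.3333. PS is the trapezoid between 124 and supply over [0, 2.6667]: (1/2)[(124 - 83) + (124 - 88.3333)](2.6667) = 102.2222.

102.22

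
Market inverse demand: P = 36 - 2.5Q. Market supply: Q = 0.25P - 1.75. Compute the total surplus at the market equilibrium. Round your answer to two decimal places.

Rewriting supply in inverse form: P = 7 + 4Q.
Equilibrium: 36 - 2.5Q = 7 + 4Q, so Q* = 4.4615 and P* = 24.8462.
CS = (1/2)(4.4615)(11.1538) = 24.8817 and PS = (1/2)(4.4615)(17.8462) = 39.8107, so total surplus = 64.6923.

64.69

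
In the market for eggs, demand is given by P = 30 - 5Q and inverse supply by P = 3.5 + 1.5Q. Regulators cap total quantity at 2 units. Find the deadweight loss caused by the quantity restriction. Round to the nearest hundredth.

14.02

Unrestricted equilibrium: Q* = (30 - 3.5)/(5 + 1.5) = 4.0769.
At Q = 2 the demand price is 30 - 5(2) = 20 and the supply price is 3.5 + 1.5(2) = 6.5.
Deadweight loss is the triangle between the curves from 2 to 4.0769: (1/2)(20 - 6.5)(4.0769 - 2) = 14.0192.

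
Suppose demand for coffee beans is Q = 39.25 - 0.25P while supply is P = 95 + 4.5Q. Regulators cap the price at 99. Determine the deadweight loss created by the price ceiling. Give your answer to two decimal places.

Rewriting demand in inverse form: P = 157 - 4Q.
Without the control, 157 - 4Q = 95 + 4.5Q so Q* = 7.2941 and P* = 127.8235.
At P = 99, sellers supply (99 - 95)/4.5 = 0.8889 while buyers want more, so the quantity traded is 0.8889 at price 99.
At Q = 0.8889 the demand price is 153.4444 and the supply price is 99. Deadweight loss is the triangle between the curves from 0.8889 to 7.2941: (1/2)(153.4444 - 99)(7.2941 - 0.8889) = 174.3646.

174.36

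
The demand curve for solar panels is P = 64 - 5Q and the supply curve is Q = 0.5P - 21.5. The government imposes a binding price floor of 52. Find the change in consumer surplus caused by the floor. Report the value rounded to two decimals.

Rewriting supply in inverse form: P = 43 + 2Q.
Free-market equilibrium: 64 - 5Q = 43 + 2Q gives Q* = 3, P* = 49.
At P = 52, buyers demand (64 - 52)/5 = 2.4 while sellers would supply more, so the quantity traded is 2.4 at price 52.
CS goes from (1/2)(3)(15) = 22.5 to 14.4 (computed as (64 - 52)(2.4) - (1/2)(5)(2.4)^2), a change of -8.1.

-8.10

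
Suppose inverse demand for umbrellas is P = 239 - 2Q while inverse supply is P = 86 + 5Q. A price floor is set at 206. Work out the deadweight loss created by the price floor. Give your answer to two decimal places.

Free-market equilibrium: 239 - 2Q = 86 + 5Q gives Q* = 21.8571, P* = 195.2857.
At the floor price 206, quantity demanded is (239 - 206)/2 = 16.5; demand is the short side, so Q = 16.5 trades at P = 206.
At Q = 16.5 the demand price is 206 and the supply price is 168.5. Deadweight loss is the triangle between the curves from 16.5 to 21.8571: (1/2)(206 - 168.5)(21.8571 - 16.5) = 100.4464.

100.45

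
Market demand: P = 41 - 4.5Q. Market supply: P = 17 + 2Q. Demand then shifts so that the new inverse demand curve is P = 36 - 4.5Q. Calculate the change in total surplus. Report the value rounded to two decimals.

Initial equilibrium: Q_0 = 3.6923, P_0 = 24.3846; CS_0 = (1/2)(3.6923)(16.6154) = 30.6746, PS_0 = (1/2)(3.6923)(7.3846) = 13.6331.
New equilibrium: 36 - 4.5Q = 17 + 2Q gives Q_1 = 2.9231, P_1 = 22.8462; CS_1 = 19.2249, PS_1 = 8.5444.
Change in total surplus = (19.2249 + 8.5444) - (30.6746 + 13.6331) = -16.5385.

-16.54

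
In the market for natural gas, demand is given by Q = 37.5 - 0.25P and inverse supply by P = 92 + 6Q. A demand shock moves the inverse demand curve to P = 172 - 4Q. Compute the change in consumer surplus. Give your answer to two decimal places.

60.72

Rewriting demand in inverse form: P = 150 - 4Q.
Initial equilibrium: Q_0 = 5.8, P_0 = 126.8; CS_0 = (1/2)(5.8)(23.2) = 67.28, PS_0 = (1/2)(5.8)(34.8) = 100.92.
New equilibrium: 172 - 4Q = 92 + 6Q gives Q_1 = 8, P_1 = 140; CS_1 = 128, PS_1 = 192.
Change in consumer surplus = 128 - 67.28 = 60.72.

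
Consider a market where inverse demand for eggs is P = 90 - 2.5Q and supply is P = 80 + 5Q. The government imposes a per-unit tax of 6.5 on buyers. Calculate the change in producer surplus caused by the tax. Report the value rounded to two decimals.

Pre-tax equilibrium: 90 - 2.5Q = 80 + 5Q gives Q* = 1.3333, P* = 86.6667.
With the tax, buyers' net willingness to pay falls by 6.5: (90 - 6.5) - 2.5Q = 80 + 5Q, so Q_t = 0.4667. Buyers pay P_b = 88.8333; sellers receive P_s = P_b - 6.5 = 82.3333.
PS falls from (1/2)(1.3333)(6.6667) = 4.4444 to (1/2)(0.4667)(2.3333) = 0.5444, a change of -3.9.

-3.90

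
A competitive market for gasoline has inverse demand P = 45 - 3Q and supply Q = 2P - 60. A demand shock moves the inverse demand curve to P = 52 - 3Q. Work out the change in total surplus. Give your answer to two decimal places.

Rewriting supply in inverse form: P = 30 + 0.5Q.
Initial equilibrium: Q_0 = 4.2857, P_0 = 32.1429; CS_0 = (1/2)(4.2857)(12.8571) = 27.551, PS_0 = (1/2)(4.2857)(2.1429) = 4.5918.
New equilibrium: 52 - 3Q = 30 + 0.5Q gives Q_1 = 6.2857, P_1 = 33.1429; CS_1 = 59.2653, PS_1 = 9.8776.
Change in total surplus = (59.2653 + 9.8776) - (27.551 + 4.5918) = 37.

37.00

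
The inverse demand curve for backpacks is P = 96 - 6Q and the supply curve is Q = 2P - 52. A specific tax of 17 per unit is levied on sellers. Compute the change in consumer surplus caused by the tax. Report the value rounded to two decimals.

Rewriting supply in inverse form: P = 26 + 0.5Q.
Without the tax, 96 - 6Q = 26 + 0.5Q so Q* = 10.7692 and P* = 31.3846.
A tax on sellers shifts supply up by 17: 96 - 6Q = 26 + 0.5Q + 17, so Q_t = 8.1538. Buyers pay P_b = 47.0769; sellers receive P_s = P_b - 17 = 30.0769.
Consumers lose the trapezoid between P* and P_b out to Q_t plus the triangle from Q_t to Q*: change in CS = 199.4556 - 347.929 = -148.4734.

-148.47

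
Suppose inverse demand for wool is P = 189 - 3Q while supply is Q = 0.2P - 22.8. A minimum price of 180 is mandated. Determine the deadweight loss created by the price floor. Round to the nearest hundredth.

Rewriting supply in inverse form: P = 114 + 5Q.
Free-market equilibrium: 189 - 3Q = 114 + 5Q gives Q* = 9.375, P* = 160.875.
At the floor price 180, quantity demanded is (189 - 180)/3 = 3; demand is the short side, so Q = 3 trades at P = 180.
At Q = 3 the demand price is 180 and the supply price is 129. Deadweight loss is the triangle between the curves from 3 to 9.375: (1/2)(180 - 129)(9.375 - 3) = 162.5625.

162.56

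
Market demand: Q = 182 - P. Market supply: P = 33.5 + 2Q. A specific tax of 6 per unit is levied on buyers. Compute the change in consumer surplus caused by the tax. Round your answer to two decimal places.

Rewriting demand in inverse form: P = 182 - Q.
Without the tax, 182 - Q = 33.5 + 2Q so Q* = 49.5 and P* = 132.5.
With the tax, buyers' net willingness to pay falls by 6: (182 - 6) - Q = 33.5 + 2Q, so Q_t = 47.5. Buyers pay P_b = 134.5; sellers receive P_s = P_b - 6 = 128.5.
CS falls from (1/2)(49.5)(49.5) = 1225.125 to (1/2)(47.5)(47.5) = 1128.125, a change of -97.

-97.00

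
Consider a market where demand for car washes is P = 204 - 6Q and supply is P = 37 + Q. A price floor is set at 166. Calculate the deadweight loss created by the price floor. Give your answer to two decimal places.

1074.79

Without the control, 204 - 6Q = 37 + Q so Q* = 23.8571 and P* = 60.8571.
At the floor price 166, quantity demanded is (204 - 166)/6 = 6.3333; demand is the short side, so Q = 6.3333 trades at P = 166.
At Q = 6.3333 the demand price is 166 and the supply price is 43.3333. Deadweight loss is the triangle between the curves from 6.3333 to 23.8571: (1/2)(166 - 43.3333)(23.8571 - 6.3333) = 1074.7937.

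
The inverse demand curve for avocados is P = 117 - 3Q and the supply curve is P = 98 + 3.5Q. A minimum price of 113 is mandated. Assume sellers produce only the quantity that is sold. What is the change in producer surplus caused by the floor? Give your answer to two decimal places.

1.94

Free-market equilibrium: 117 - 3Q = 98 + 3.5Q gives Q* = 2.9231, P* = 108.2308.
At the floor price 113, quantity demanded is (117 - 113)/3 = 1.3333; demand is the short side, so Q = 1.3333 trades at P = 113.
PS goes from (1/2)(2.9231)(10.2308) = 14.9527 to 16.8889 (computed as (113 - 98)(1.3333) - (1/2)(3.5)(1.3333)^2), a change of 1.9362.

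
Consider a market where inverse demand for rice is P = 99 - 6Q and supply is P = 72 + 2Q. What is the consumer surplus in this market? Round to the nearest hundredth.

34.17

Set 99 - 6Q = 72 + 2Q, which gives 27 = 8Q, so Q* = 3.375 and P* = 99 - 6(3.375) = 78.75.
Consumer surplus is the triangle under demand above P*: (1/2)(3.375)(99 - 78.75) = (1/2)(3.375)(20.25) = 34.1719.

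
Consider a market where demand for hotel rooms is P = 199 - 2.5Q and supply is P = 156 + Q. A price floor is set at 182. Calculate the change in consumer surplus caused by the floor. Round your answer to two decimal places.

-130.87

Without the control, 199 - 2.5Q = 156 + Q so Q* = 12.2857 and P* = 168.2857.
At the floor price 182, quantity demanded is (199 - 182)/2.5 = 6.8; demand is the short side, so Q = 6.8 trades at P = 182.
CS goes from (1/2)(12.2857)(30.7143) = 188.6735 to 57.8 (computed as (199 - 182)(6.8) - (1/2)(2.5)(6.8)^2), a change of -130.8735.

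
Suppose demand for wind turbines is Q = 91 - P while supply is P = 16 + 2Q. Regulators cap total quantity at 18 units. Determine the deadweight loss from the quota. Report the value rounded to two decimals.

73.50

Rewriting demand in inverse form: P = 91 - Q.
Without the quota, 91 - Q = 16 + 2Q gives Q* = 25.
At Q = 18 the demand price is 91 - (18) = 73 and the supply price is 16 + 2(18) = 52.
Deadweight loss is the triangle between the curves from 18 to 25: (1/2)(73 - 52)(25 - 18) = 73.5.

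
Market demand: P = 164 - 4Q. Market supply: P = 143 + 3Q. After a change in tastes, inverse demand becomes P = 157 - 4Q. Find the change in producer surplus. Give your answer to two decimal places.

Initial equilibrium: Q_0 = 3, P_0 = 152; CS_0 = (1/2)(3)(12) = 18, PS_0 = (1/2)(3)(9) = 13.5.
New equilibrium: 157 - 4Q = 143 + 3Q gives Q_1 = 2, P_1 = 149; CS_1 = 8, PS_1 = 6.
Change in producer surplus = 6 - 13.5 = -7.5.

-7.50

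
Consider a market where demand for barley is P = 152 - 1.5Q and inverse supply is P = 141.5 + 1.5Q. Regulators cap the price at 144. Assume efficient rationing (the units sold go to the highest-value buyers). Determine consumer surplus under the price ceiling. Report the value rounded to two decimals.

11.25

Free-market equilibrium: 152 - 1.5Q = 141.5 + 1.5Q gives Q* = 3.5, P* = 146.75.
At the ceiling price 144, quantity supplied is (144 - 141.5)/1.5 = 1.6667; supply is the short side, so Q = 1.6667 trades at P = 144.
The demand price at Q = 1.6667 is 149.5. CS is the trapezoid between demand and 144 over [0, 1.6667]: (1/2)[(152 - 144) + (149.5 - 144)](1.6667) = 11.25.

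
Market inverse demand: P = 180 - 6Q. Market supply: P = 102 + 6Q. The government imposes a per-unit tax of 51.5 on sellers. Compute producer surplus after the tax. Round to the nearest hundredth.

14.63

Pre-tax equilibrium: 180 - 6Q = 102 + 6Q gives Q* = 6.5, P* = 141.
With the tax, sellers need 51.5 more per unit: 180 - 6Q = 102 + 6Q + 51.5, so Q_t = 2.2083. Buyers pay P_b = 166.75; sellers receive P_s = P_b - 51.5 = 115.25.
Producer surplus is the triangle above supply below P_s: (1/2)(2.2083)(115.25 - 102) = 14.6302.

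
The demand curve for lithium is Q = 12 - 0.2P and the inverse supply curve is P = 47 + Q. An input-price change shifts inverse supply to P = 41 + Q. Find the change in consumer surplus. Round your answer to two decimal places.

Rewriting demand in inverse form: P = 60 - 5Q.
Initial equilibrium: Q_0 = 2.1667, P_0 = 49.1667; CS_0 = (1/2)(2.1667)(10.8333) = 11.7361, PS_0 = (1/2)(2.1667)(2.1667) = 2.3472.
New equilibrium: 60 - 5Q = 41 + Q gives Q_1 = 3.1667, P_1 = 44.1667; CS_1 = 25.0694, PS_1 = 5.0139.
Change in consumer surplus = 25.0694 - 11.7361 = 13.3333.

13.33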